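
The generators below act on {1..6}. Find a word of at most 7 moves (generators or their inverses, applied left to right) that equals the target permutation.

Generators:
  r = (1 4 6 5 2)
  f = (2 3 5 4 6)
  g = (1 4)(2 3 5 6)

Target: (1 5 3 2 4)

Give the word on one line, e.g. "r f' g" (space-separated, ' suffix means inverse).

  after g': (1 4)(2 6 5 3)
  after f: (1 6 4)
  after g': (1 5 3 2 6)
  after g': (1 3 6 4)(2 5)
  after f: (1 5 3 2 4)

g' f g' g' f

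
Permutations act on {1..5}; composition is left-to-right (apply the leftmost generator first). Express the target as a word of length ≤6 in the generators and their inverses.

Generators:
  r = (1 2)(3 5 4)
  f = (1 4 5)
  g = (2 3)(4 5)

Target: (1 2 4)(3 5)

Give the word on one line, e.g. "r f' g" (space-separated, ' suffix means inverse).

  after g': (2 3)(4 5)
  after r: (1 2 5 3)
  after f: (1 2)(3 4 5)
  after f: (1 2 4)(3 5)

g' r f f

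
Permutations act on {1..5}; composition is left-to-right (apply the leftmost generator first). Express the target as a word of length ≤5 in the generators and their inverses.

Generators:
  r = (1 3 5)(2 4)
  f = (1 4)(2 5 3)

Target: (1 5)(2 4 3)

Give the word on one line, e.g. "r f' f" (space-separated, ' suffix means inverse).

  after f': (1 4)(2 3 5)
  after r': (1 2)(4 5)
  after f: (1 5)(2 4 3)

f' r' f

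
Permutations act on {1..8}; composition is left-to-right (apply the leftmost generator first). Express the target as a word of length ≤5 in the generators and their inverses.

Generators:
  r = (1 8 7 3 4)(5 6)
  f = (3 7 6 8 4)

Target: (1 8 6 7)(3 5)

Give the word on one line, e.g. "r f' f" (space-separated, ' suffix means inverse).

r' f r f'

  after r': (1 4 3 7 8)(5 6)
  after f: (1 3 6 5 8)(4 7)
  after r: (1 4 3 5 7)
  after f': (1 8 6 7)(3 5)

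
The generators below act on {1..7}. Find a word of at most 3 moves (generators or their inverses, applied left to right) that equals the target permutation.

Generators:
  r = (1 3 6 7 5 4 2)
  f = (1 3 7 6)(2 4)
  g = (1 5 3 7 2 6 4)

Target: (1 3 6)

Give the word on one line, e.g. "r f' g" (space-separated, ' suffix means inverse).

  after r': (1 2 4 5 7 6 3)
  after g': (1 7 2 6 5 3 4)
  after g': (1 3 6)

r' g' g'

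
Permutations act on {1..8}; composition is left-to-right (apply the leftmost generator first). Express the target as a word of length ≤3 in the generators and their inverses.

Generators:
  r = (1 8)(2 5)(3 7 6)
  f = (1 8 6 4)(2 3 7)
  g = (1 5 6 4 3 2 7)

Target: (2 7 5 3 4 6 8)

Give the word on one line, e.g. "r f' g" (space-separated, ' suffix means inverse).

r' g r'

  after r': (1 8)(2 5)(3 6 7)
  after g: (1 8 5 7 2 6)(3 4)
  after r': (2 7 5 3 4 6 8)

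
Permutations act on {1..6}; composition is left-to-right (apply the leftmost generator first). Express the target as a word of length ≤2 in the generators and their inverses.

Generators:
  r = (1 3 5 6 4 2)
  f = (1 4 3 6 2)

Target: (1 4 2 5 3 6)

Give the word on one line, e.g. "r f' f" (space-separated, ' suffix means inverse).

f' r'

  after f': (1 2 6 3 4)
  after r': (1 4 2 5 3 6)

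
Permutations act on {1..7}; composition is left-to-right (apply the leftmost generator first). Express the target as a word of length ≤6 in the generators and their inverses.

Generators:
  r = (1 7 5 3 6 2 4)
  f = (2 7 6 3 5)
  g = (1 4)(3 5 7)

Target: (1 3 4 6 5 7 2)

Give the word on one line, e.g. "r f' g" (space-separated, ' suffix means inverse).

  after g': (1 4)(3 7 5)
  after r': (1 2 6 3)
  after r': (1 6 5 7)(2 3 4)
  after g': (1 6 3)(2 7 4)
  after r': (1 3 4 6 5 7 2)

g' r' r' g' r'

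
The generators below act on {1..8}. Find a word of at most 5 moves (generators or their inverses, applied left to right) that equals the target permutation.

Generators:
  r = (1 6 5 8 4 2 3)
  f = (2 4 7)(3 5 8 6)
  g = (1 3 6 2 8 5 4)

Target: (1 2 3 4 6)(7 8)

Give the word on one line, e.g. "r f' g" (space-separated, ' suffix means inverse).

g' r' f g

  after g': (1 4 5 8 2 6 3)
  after r': (1 8 4 6 2)
  after f: (1 6 4 3 5 8 7 2)
  after g: (1 2 3 4 6)(7 8)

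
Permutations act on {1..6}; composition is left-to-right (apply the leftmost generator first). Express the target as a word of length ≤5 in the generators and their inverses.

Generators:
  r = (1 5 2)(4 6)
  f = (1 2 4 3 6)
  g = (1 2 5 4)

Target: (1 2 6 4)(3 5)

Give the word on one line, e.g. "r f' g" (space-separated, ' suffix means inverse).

  after f': (1 6 3 4 2)
  after g: (1 6 3)(4 5)
  after r: (1 4 2)(3 5 6)
  after f': (1 2 6 4)(3 5)

f' g r f'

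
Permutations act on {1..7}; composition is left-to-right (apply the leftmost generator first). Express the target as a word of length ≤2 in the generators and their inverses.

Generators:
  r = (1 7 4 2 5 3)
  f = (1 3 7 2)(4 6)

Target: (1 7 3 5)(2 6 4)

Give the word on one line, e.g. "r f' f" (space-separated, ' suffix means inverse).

  after r': (1 3 5 2 4 7)
  after f: (1 7 3 5)(2 6 4)

r' f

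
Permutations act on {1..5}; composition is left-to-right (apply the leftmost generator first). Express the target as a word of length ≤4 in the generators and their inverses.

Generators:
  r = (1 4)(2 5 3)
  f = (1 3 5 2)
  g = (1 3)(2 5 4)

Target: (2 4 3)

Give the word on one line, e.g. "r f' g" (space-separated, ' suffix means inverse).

  after g': (1 3)(2 4 5)
  after f': (2 4 3)

g' f'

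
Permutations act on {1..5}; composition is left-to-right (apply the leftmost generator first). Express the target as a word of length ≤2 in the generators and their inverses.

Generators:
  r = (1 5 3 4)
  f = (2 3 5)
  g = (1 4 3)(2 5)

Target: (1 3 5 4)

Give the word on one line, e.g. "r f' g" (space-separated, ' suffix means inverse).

  after f': (2 5 3)
  after g': (1 3 5 4)

f' g'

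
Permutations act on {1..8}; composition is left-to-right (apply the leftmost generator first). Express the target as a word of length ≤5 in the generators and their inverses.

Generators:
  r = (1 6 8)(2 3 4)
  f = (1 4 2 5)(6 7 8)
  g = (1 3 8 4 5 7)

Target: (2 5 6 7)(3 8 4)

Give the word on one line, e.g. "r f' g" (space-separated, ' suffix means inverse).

g' g' f

  after g': (1 7 5 4 8 3)
  after g': (1 5 8)(3 7 4)
  after f: (2 5 6 7)(3 8 4)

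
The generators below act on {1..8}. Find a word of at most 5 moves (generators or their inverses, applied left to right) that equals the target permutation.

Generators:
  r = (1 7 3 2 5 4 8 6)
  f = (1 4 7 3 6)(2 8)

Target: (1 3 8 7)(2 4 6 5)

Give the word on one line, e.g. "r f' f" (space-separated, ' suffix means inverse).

f' r r f

  after f': (1 6 3 7 4)(2 8)
  after r: (2 6)(4 7 8 5)
  after r: (1 7 6 5 8 4 3 2)
  after f: (1 3 8 7)(2 4 6 5)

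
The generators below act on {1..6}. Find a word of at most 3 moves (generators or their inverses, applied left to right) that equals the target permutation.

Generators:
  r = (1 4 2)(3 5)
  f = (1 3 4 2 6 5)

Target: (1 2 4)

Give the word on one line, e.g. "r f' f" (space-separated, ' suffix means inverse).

  after r: (1 4 2)(3 5)
  after r: (1 2 4)

r r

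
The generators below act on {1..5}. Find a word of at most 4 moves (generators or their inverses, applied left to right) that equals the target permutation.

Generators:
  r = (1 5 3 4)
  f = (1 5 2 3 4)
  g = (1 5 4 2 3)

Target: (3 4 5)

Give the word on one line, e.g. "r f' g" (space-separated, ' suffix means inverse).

g f'

  after g: (1 5 4 2 3)
  after f': (3 4 5)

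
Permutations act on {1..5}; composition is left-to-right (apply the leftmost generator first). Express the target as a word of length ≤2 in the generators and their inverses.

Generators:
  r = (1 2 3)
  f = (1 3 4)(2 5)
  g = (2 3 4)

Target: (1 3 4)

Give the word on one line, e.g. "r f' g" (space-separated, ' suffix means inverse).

f' f'

  after f': (1 4 3)(2 5)
  after f': (1 3 4)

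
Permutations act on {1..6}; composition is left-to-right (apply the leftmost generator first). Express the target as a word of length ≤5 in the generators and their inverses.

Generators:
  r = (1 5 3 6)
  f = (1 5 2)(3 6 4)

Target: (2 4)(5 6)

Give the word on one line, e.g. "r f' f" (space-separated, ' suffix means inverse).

  after f': (1 2 5)(3 4 6)
  after r': (1 2)(3 4)(5 6)
  after r': (1 2 6)(3 4 5)
  after f: (2 4)(5 6)

f' r' r' f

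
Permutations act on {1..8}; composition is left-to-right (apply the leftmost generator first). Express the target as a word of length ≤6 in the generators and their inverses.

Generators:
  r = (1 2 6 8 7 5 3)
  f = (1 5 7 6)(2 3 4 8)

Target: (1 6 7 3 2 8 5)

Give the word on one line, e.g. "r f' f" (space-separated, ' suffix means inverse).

  after r': (1 3 5 7 8 6 2)
  after r': (1 5 8 2 3 7 6)
  after r': (1 7 2 5 6 3 8)
  after r': (1 8 3 6 5 2 7)
  after r': (1 6 7 3 2 8 5)

r' r' r' r' r'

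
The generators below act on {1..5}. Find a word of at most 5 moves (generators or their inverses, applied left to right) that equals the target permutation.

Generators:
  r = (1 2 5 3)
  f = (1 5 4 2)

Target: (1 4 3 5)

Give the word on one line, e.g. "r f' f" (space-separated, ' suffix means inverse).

  after f': (1 2 4 5)
  after r: (1 5 2 4 3)
  after f: (1 4 3 5)

f' r f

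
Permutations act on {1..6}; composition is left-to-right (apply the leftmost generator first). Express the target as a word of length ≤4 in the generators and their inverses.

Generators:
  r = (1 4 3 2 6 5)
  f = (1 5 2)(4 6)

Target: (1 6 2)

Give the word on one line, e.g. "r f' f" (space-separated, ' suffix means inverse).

  after r': (1 5 6 2 3 4)
  after f': (2 3 6 5 4)
  after r': (1 5)(2 4 3)
  after r': (1 6 2)

r' f' r' r'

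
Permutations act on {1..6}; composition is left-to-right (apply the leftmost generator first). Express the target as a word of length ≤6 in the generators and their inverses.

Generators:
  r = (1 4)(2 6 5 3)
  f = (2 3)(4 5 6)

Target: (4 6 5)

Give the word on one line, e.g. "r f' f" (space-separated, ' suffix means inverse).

f' f' f' f'

  after f': (2 3)(4 6 5)
  after f': (4 5 6)
  after f': (2 3)
  after f': (4 6 5)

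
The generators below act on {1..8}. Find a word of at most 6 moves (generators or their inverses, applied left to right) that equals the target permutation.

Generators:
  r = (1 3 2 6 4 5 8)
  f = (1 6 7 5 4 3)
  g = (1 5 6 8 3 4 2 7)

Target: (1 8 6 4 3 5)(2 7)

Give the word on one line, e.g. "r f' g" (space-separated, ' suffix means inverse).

  after f': (1 3 4 5 7 6)
  after f': (1 4 7)(3 5 6)
  after f': (1 5)(3 7)(4 6)
  after r: (1 8)(2 6 5 3 7)
  after f: (1 8 6 4 3 5)(2 7)

f' f' f' r f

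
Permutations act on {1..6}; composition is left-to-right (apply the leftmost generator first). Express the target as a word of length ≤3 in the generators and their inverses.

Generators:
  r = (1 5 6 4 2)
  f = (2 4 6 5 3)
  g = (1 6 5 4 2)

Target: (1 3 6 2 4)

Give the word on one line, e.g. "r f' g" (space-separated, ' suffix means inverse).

g' f' g'

  after g': (1 2 4 5 6)
  after f': (1 3 5 4 6)
  after g': (1 3 6 2 4)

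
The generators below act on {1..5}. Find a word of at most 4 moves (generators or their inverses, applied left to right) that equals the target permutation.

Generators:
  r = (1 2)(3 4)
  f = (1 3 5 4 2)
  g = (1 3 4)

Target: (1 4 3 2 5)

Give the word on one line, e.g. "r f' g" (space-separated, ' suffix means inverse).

  after f': (1 2 4 5 3)
  after f': (1 4 3 2 5)

f' f'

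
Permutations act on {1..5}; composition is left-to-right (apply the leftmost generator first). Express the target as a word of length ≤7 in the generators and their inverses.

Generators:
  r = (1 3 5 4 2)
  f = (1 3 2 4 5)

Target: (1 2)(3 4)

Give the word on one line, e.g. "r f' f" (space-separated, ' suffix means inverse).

f' f' r f r

  after f': (1 5 4 2 3)
  after f': (1 4 3 5 2)
  after r: (1 2 3 4 5)
  after f: (1 4)(3 5)
  after r: (1 2)(3 4)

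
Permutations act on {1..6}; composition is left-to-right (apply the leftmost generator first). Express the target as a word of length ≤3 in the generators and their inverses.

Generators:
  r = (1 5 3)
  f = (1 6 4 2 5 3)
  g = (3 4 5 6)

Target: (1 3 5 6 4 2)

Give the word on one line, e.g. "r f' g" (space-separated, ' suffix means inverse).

  after r': (1 3 5)
  after f: (2 5 6 4)
  after r': (1 3 5 6 4 2)

r' f r'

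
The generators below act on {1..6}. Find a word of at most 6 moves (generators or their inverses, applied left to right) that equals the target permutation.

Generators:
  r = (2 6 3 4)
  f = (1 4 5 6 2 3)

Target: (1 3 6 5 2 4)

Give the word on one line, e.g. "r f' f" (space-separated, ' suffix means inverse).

  after r': (2 4 3 6)
  after f': (1 3 5 4 2)
  after r: (1 4 6 3 5 2)
  after r: (1 2)(3 5 6 4)
  after f: (1 3 6 5 2 4)

r' f' r r f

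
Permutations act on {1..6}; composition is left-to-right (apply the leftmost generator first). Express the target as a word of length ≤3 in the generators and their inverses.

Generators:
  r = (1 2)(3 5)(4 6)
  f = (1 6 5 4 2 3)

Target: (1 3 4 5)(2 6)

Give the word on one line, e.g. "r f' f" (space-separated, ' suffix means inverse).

  after r': (1 2)(3 5)(4 6)
  after f: (1 3 4 5)(2 6)

r' f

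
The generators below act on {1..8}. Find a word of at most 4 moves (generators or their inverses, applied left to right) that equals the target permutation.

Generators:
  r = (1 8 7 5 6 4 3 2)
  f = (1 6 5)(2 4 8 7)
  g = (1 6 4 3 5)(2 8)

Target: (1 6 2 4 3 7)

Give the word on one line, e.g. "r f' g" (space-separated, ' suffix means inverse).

f g r'

  after f: (1 6 5)(2 4 8 7)
  after g: (1 4 2 3 5 6)(7 8)
  after r': (1 6 2 4 3 7)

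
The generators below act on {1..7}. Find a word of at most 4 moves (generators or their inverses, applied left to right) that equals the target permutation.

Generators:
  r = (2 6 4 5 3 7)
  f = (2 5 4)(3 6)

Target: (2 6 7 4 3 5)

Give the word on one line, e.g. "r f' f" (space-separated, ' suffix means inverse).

  after f: (2 5 4)(3 6)
  after r: (2 3 4 6 7)
  after f': (2 6 7 4 3 5)

f r f'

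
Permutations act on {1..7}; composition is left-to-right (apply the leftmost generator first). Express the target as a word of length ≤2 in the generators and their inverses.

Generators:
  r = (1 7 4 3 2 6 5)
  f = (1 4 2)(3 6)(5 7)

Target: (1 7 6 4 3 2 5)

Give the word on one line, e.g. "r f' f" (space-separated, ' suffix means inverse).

  after f: (1 4 2)(3 6)(5 7)
  after r': (1 7 6 4 3 2 5)

f r'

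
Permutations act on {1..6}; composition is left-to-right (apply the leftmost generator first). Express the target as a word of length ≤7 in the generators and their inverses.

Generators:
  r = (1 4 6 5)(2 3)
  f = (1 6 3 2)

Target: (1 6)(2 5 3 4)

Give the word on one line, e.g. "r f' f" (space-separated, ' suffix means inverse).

  after f': (1 2 3 6)
  after f': (1 3)(2 6)
  after r: (1 2 5)(3 4 6)
  after f': (1 3 4)(2 5)
  after f': (1 6)(2 5 3 4)

f' f' r f' f'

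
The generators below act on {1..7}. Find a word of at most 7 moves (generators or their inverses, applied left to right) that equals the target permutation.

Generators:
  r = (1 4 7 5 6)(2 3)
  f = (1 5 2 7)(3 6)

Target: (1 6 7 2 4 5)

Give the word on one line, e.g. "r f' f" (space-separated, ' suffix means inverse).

r' f r r f

  after r': (1 6 5 7 4)(2 3)
  after f: (1 3 7 4 5)(2 6)
  after r: (1 2)(3 5 4 6)
  after r: (1 3 6 2 4)(5 7)
  after f: (1 6 7 2 4 5)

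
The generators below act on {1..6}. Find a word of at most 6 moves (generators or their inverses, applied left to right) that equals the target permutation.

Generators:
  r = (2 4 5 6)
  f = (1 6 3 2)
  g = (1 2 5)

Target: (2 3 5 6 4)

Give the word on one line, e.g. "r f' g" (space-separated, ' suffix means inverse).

f' g g r'

  after f': (1 2 3 6)
  after g: (1 5)(2 3 6)
  after g: (2 3 6 5)
  after r': (2 3 5 6 4)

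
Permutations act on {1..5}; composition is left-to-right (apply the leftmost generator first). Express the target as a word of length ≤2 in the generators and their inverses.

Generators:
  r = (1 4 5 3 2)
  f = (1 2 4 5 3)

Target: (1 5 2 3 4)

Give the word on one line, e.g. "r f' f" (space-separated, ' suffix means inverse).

  after f': (1 3 5 4 2)
  after f': (1 5 2 3 4)

f' f'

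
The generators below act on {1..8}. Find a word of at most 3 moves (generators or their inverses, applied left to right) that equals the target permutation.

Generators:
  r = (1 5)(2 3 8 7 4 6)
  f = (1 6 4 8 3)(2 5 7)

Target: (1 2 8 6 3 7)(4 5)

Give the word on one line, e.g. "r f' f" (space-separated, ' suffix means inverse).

  after r': (1 5)(2 6 4 7 8 3)
  after f: (1 7 3 5 6 8)(2 4)
  after f: (1 2 8 6 3 7)(4 5)

r' f f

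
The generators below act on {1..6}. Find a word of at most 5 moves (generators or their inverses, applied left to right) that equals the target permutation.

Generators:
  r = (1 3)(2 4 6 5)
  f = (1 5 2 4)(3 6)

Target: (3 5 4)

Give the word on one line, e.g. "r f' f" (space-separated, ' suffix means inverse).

  after f': (1 4 2 5)(3 6)
  after r': (1 2 6)(3 4 5)
  after r': (1 5)(2 4 6 3)
  after f': (3 5 4)

f' r' r' f'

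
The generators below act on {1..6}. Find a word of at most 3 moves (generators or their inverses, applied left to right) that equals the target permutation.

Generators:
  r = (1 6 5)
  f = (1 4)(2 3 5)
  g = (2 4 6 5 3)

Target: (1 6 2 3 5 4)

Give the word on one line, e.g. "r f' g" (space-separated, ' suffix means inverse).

  after r: (1 6 5)
  after f: (1 6 2 3 5 4)

r f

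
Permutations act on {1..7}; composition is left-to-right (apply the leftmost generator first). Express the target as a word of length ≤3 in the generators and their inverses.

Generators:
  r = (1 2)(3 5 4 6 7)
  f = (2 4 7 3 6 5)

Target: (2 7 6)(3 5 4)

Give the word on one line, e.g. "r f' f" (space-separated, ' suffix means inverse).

f f

  after f: (2 4 7 3 6 5)
  after f: (2 7 6)(3 5 4)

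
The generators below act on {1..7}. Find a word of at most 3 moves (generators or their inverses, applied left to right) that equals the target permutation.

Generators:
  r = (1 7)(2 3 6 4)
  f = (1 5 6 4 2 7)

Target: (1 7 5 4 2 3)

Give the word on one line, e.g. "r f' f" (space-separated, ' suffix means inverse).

  after r': (1 7)(2 4 6 3)
  after f: (3 7 5 6)
  after r: (1 7 5 4 2 3)

r' f r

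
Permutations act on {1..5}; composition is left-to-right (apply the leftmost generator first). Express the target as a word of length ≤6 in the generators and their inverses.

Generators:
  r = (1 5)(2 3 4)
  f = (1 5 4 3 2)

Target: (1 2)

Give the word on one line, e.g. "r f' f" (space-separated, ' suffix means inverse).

  after f: (1 5 4 3 2)
  after r': (2 5 3 4)
  after r': (1 5 2)
  after f: (1 4 3 2 5)
  after r: (1 2)

f r' r' f r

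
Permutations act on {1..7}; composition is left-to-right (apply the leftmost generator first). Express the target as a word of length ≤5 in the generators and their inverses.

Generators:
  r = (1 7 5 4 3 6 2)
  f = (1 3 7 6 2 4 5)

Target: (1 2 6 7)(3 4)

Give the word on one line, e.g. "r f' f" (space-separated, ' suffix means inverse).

  after f: (1 3 7 6 2 4 5)
  after r: (1 6)(2 3 5 7)
  after r: (1 2 6 7)(3 4)

f r r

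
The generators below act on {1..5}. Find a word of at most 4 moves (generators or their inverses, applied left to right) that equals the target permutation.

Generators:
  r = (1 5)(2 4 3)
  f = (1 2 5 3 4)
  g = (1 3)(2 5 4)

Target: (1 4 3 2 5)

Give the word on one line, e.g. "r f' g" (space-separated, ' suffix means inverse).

  after g: (1 3)(2 5 4)
  after f': (1 5 3 4)
  after g: (1 4 3 2 5)

g f' g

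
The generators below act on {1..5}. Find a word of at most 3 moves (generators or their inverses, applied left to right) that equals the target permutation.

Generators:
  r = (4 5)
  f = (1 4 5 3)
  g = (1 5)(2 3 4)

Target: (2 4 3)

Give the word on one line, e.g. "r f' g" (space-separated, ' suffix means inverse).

  after g: (1 5)(2 3 4)
  after g: (2 4 3)

g g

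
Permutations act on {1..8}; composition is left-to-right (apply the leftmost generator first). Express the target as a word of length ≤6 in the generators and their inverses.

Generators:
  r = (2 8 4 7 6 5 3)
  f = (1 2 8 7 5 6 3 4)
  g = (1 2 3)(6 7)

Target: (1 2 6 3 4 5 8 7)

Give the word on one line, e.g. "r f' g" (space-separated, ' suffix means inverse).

r r r g

  after r: (2 8 4 7 6 5 3)
  after r: (2 4 6 3 8 7 5)
  after r: (2 7 3 4 5 8 6)
  after g: (1 2 6 3 4 5 8 7)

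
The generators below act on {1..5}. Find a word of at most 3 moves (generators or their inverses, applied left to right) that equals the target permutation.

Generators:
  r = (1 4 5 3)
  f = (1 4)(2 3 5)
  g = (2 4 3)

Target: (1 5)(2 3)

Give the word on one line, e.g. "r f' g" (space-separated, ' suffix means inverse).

g r r

  after g: (2 4 3)
  after r: (1 4)(2 5 3)
  after r: (1 5)(2 3)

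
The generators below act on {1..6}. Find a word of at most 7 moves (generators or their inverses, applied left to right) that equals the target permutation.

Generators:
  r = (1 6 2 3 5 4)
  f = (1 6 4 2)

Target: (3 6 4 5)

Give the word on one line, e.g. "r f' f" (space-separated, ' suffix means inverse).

f r f r f'

  after f: (1 6 4 2)
  after r: (1 2 6)(3 5 4)
  after f: (2 4 3 5)
  after r: (1 6 2)(3 4 5)
  after f': (3 6 4 5)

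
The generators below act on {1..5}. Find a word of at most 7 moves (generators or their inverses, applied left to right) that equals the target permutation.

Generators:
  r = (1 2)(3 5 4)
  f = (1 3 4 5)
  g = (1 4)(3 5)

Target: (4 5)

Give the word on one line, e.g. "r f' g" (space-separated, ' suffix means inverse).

g' r' r' f g

  after g': (1 4)(3 5)
  after r': (1 5 4 2)
  after r': (1 3 4)
  after f: (1 4 3 5)
  after g: (4 5)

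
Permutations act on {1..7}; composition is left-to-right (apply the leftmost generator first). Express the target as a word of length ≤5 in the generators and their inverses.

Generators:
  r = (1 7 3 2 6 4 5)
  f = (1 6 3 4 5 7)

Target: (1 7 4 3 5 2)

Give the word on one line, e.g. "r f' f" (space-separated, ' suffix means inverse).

f' f' r f'

  after f': (1 7 5 4 3 6)
  after f': (1 5 3)(4 6 7)
  after r: (2 6 3 7 5)
  after f': (1 7 4 3 5 2)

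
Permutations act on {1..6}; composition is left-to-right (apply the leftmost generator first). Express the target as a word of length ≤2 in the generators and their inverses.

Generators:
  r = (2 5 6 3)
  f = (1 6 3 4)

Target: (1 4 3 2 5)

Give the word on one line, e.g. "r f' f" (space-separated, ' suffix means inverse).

r f'

  after r: (2 5 6 3)
  after f': (1 4 3 2 5)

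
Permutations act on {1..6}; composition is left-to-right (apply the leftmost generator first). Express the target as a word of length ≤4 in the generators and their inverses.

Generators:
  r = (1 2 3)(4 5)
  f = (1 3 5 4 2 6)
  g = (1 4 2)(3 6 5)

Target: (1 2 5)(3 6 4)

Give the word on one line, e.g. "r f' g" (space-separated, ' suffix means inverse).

f' f'

  after f': (1 6 2 4 5 3)
  after f': (1 2 5)(3 6 4)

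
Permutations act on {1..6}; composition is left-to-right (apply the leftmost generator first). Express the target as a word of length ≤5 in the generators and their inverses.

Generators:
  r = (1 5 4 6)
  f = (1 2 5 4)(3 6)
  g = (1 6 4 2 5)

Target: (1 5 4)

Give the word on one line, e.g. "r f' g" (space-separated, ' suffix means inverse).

  after r': (1 6 4 5)
  after r': (1 4)(5 6)
  after f: (2 5 3 6 4)
  after f: (1 2 4 5 6)
  after g: (1 5 4)

r' r' f f g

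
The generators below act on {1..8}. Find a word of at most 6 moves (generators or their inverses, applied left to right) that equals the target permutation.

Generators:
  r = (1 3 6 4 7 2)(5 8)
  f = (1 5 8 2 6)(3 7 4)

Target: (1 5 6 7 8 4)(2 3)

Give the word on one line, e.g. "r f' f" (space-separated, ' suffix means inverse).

  after f: (1 5 8 2 6)(3 7 4)
  after f: (1 8 6 5 2)(3 4 7)
  after r': (1 5 7)(3 6 8)
  after f: (1 8 7 5 4 3)(2 6)
  after r': (1 5 6 7 8 4)(2 3)

f f r' f r'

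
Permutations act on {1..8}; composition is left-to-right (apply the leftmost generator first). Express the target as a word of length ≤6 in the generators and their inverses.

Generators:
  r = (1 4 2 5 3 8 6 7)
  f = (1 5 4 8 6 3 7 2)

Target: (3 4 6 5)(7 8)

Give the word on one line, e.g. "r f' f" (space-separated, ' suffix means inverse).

  after f': (1 2 7 3 6 8 4 5)
  after r: (1 5 4 3 7 8 2)
  after f: (1 4 7 6 3 2 5 8)
  after r': (3 4 6 5)(7 8)

f' r f r'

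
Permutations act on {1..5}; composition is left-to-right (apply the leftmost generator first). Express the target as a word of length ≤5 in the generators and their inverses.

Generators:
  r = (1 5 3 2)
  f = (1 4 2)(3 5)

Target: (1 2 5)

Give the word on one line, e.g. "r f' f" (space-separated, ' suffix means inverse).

r' f f f

  after r': (1 2 3 5)
  after f: (2 5 4)
  after f: (1 4)(2 3 5)
  after f: (1 2 5)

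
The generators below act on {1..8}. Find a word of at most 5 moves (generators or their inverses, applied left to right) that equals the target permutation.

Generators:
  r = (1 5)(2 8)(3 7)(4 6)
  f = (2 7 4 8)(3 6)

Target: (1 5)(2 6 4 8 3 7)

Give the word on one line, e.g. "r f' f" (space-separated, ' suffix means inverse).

f r' r' f r

  after f: (2 7 4 8)(3 6)
  after r': (1 5)(2 3 4)(6 7)
  after r': (2 7 4 8)(3 6)
  after f: (2 4)(7 8)
  after r: (1 5)(2 6 4 8 3 7)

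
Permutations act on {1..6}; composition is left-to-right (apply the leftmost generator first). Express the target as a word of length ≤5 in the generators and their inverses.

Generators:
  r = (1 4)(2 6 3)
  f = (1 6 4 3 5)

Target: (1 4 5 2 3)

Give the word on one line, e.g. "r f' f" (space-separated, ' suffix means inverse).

f f r r

  after f: (1 6 4 3 5)
  after f: (1 4 5 6 3)
  after r: (2 6)(3 4 5)
  after r: (1 4 5 2 3)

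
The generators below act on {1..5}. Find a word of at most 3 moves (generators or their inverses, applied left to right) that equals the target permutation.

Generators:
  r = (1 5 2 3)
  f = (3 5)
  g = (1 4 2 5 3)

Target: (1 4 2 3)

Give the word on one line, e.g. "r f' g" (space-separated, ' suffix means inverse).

  after g: (1 4 2 5 3)
  after f: (1 4 2 3)

g f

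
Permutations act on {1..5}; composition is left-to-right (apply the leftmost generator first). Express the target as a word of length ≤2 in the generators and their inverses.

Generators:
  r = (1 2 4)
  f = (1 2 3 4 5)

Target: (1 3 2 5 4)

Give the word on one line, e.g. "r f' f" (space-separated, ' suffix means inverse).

r' f'

  after r': (1 4 2)
  after f': (1 3 2 5 4)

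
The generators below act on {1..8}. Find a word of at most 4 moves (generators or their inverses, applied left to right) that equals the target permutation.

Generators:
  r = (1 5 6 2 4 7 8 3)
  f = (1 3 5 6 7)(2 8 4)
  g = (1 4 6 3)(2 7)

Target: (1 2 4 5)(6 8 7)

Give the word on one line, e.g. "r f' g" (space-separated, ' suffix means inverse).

g r'

  after g: (1 4 6 3)(2 7)
  after r': (1 2 4 5)(6 8 7)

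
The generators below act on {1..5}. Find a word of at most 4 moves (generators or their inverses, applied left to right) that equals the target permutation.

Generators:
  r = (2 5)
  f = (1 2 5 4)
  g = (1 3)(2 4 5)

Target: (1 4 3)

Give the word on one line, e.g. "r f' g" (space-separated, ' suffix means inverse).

f g

  after f: (1 2 5 4)
  after g: (1 4 3)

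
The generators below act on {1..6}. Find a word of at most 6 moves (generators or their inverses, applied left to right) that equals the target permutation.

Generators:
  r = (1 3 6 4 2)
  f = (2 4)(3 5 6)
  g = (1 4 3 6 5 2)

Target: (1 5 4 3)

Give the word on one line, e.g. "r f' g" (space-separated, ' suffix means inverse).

r' g f' r f

  after r': (1 2 4 6 3)
  after g: (2 3 4 5)
  after f': (2 6 5 4 3)
  after r: (1 3)(2 4 6 5)
  after f: (1 5 4 3)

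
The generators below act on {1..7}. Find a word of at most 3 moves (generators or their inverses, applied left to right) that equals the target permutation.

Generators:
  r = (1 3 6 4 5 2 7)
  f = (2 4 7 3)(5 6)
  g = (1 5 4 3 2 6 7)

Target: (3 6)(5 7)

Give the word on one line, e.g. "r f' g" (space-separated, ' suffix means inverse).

f g' r

  after f: (2 4 7 3)(5 6)
  after g': (1 7 4 6)(2 5)
  after r: (3 6)(5 7)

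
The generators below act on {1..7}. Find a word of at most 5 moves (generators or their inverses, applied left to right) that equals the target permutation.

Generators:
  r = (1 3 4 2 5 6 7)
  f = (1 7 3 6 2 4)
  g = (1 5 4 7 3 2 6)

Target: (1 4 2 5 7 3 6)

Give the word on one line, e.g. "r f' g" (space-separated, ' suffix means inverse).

  after g': (1 6 2 3 7 4 5)
  after r: (1 7 2 4 6 5 3)
  after g': (1 4 2 5 7 3 6)

g' r g'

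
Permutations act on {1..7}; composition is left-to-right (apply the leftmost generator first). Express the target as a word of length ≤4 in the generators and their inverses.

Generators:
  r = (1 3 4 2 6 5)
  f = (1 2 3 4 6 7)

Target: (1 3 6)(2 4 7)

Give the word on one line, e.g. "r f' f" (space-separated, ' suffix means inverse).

f f

  after f: (1 2 3 4 6 7)
  after f: (1 3 6)(2 4 7)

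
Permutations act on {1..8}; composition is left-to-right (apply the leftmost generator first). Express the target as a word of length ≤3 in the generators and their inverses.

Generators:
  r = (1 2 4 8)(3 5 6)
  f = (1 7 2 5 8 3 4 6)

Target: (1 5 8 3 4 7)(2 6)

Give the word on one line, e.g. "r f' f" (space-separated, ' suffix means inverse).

  after r': (1 8 4 2)(3 6 5)
  after f': (1 5 8 3 4 7)(2 6)

r' f'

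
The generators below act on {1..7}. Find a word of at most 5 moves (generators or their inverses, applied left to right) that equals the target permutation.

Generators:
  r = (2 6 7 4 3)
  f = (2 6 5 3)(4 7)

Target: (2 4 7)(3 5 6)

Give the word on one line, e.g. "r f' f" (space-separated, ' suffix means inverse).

f r f

  after f: (2 6 5 3)(4 7)
  after r: (2 7 3 6 5)
  after f: (2 4 7)(3 5 6)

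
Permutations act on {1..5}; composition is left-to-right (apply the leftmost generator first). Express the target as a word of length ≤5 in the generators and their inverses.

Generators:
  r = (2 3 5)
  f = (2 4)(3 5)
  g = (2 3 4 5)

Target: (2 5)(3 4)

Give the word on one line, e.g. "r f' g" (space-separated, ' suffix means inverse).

  after f: (2 4)(3 5)
  after r: (2 4 3)
  after f: (3 4 5)
  after r: (2 3 4)
  after r: (2 5)(3 4)

f r f r r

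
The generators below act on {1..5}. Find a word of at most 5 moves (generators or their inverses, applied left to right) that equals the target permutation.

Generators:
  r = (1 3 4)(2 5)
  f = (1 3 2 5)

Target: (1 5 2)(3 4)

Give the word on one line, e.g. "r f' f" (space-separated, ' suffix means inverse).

f f f r r

  after f: (1 3 2 5)
  after f: (1 2)(3 5)
  after f: (1 5 2 3)
  after r: (1 2 4)
  after r: (1 5 2)(3 4)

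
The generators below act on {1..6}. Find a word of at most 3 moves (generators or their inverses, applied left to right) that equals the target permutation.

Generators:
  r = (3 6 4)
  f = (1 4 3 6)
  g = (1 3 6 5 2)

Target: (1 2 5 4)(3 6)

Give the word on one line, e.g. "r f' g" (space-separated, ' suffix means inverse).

  after r: (3 6 4)
  after g': (1 2 5 6 4)
  after r: (1 2 5 4)(3 6)

r g' r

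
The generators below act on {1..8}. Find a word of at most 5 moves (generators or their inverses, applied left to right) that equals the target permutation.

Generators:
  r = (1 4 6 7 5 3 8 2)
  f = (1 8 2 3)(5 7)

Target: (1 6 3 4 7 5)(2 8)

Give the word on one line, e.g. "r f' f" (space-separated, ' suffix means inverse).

  after r: (1 4 6 7 5 3 8 2)
  after f': (1 4 6 5 2 3)
  after r: (1 6 3 4 7 5)(2 8)

r f' r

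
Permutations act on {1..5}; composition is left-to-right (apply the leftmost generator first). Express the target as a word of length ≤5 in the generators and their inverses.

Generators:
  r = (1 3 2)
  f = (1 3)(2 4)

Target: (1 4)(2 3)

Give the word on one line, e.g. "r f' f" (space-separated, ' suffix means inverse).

r f' r' f

  after r: (1 3 2)
  after f': (2 3 4)
  after r': (1 2)(3 4)
  after f: (1 4)(2 3)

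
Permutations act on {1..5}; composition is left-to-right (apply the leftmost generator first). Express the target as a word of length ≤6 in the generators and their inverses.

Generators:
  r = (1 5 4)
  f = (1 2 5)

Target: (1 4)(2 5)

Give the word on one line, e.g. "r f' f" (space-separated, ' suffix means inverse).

r' f r' r' r'

  after r': (1 4 5)
  after f: (1 4)(2 5)
  after r': (1 5 2)
  after r': (2 4 5)
  after r': (1 4)(2 5)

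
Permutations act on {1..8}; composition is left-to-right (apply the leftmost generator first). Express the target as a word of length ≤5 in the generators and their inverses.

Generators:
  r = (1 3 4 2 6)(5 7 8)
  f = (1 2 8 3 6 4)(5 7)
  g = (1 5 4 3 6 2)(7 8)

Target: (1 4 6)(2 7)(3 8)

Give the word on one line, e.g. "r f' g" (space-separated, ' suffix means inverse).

f' g r

  after f': (1 4 6 3 8 2)(5 7)
  after g: (1 3 7 4 2 5 8)
  after r: (1 4 6)(2 7)(3 8)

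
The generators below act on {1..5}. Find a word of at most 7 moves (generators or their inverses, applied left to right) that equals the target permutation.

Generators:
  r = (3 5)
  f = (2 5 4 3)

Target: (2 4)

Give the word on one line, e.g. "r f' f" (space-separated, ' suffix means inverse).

  after f': (2 3 4 5)
  after r: (2 5)(3 4)
  after f: (2 4)
  after r: (2 4)(3 5)
  after r: (2 4)

f' r f r r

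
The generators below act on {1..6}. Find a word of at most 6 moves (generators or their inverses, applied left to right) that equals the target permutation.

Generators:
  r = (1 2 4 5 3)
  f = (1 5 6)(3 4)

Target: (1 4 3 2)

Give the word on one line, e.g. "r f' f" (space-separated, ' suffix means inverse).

r f' f' f' r

  after r: (1 2 4 5 3)
  after f': (1 2 3 6 5 4)
  after f': (1 2 4 6)(3 5)
  after f': (1 2 3)(4 5)
  after r: (1 4 3 2)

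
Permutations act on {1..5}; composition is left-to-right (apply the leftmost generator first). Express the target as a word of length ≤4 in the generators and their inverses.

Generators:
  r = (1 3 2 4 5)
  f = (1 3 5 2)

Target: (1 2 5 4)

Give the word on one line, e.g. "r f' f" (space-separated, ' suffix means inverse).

  after r': (1 5 4 2 3)
  after f: (1 2 5 4)

r' f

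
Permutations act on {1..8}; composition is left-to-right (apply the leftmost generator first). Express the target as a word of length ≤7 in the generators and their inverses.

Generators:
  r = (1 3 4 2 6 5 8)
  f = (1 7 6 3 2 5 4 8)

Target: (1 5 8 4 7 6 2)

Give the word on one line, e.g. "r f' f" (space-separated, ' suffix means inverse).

  after r': (1 8 5 6 2 4 3)
  after f: (2 8 4)(3 7 6 5)
  after r: (1 3 7 5 4 6 8 2)
  after f': (1 6 4 7 2 8 3)
  after r: (1 5 8 4 7 6 2)

r' f r f' r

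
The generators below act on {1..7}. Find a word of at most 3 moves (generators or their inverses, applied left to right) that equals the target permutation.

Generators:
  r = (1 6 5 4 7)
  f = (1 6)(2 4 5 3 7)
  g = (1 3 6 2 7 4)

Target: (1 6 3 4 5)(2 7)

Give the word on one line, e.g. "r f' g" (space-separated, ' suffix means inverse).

g' r' r'

  after g': (1 4 7 2 6 3)
  after r': (1 5 6 3 7 2)
  after r': (1 6 3 4 5)(2 7)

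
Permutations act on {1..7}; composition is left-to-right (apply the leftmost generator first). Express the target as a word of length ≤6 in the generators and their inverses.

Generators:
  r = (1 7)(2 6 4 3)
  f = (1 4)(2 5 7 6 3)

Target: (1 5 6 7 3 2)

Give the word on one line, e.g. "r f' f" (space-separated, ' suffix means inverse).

  after r': (1 7)(2 3 4 6)
  after r': (2 4)(3 6)
  after r': (1 7)(2 6 4 3)
  after f': (1 5 2 7 4 6)
  after r: (1 5 6 7 3 2)

r' r' r' f' r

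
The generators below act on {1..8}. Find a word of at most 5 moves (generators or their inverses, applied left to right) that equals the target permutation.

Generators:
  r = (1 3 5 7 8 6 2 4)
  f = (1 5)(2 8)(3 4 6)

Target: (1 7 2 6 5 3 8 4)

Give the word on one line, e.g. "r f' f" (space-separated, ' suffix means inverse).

f' r f f f

  after f': (1 5)(2 8)(3 6 4)
  after r: (1 7 8 4 5 3 2 6)
  after f: (1 7 2 3 8 6 5 4)
  after f: (1 7 8 3 2 4 5 6)
  after f: (1 7 2 6 5 3 8 4)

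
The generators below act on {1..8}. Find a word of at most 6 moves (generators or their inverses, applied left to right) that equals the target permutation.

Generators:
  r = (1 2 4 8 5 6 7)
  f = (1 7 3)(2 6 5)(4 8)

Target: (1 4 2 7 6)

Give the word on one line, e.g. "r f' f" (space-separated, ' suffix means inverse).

f r' f r' r'

  after f: (1 7 3)(2 6 5)(4 8)
  after r': (1 6 8 2 5)(3 7)
  after f: (1 5 7)(4 8 6)
  after r': (1 8 5 6 2)
  after r': (1 4 2 7 6)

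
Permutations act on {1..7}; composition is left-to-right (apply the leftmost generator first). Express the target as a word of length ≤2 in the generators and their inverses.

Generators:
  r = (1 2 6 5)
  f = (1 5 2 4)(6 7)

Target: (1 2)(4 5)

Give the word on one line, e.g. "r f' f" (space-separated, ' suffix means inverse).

f f

  after f: (1 5 2 4)(6 7)
  after f: (1 2)(4 5)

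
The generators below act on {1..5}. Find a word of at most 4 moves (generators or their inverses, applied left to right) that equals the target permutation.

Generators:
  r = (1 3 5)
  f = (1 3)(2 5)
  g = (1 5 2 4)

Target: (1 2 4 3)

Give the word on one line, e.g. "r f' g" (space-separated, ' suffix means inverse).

  after g: (1 5 2 4)
  after f: (1 2 4 3)

g f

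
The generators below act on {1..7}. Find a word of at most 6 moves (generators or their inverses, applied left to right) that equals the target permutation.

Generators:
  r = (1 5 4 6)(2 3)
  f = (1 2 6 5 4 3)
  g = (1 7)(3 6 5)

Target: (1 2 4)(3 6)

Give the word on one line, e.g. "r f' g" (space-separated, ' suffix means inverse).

  after f': (1 3 4 5 6 2)
  after g: (1 6 2 7)(3 4)
  after g: (1 5 3 4 6 2)
  after f': (1 6)(2 3 5 4)
  after f': (1 2 4)(3 6)

f' g g f' f'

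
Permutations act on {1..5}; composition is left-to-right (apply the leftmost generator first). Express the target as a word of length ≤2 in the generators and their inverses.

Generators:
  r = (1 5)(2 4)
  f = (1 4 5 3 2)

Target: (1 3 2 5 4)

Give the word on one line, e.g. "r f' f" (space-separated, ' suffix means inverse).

r f

  after r: (1 5)(2 4)
  after f: (1 3 2 5 4)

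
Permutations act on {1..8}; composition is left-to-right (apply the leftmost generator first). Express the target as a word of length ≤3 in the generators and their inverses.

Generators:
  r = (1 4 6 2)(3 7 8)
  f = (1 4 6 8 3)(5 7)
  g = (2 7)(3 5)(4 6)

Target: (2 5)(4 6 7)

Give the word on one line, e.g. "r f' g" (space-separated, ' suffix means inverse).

r f' g'

  after r: (1 4 6 2)(3 7 8)
  after f': (2 3 5 7 6)
  after g': (2 5)(4 6 7)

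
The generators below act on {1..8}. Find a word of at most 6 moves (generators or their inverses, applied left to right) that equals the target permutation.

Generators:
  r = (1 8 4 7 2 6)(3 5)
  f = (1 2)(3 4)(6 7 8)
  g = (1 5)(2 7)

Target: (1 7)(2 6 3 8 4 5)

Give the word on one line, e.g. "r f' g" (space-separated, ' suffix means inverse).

  after f: (1 2)(3 4)(6 7 8)
  after r': (1 7)(2 6 4 5 3 8)
  after f: (1 8)(2 7)(3 6)(4 5)
  after r: (1 4 3)(5 7 6)
  after r: (1 7)(2 6 3 8 4 5)

f r' f r r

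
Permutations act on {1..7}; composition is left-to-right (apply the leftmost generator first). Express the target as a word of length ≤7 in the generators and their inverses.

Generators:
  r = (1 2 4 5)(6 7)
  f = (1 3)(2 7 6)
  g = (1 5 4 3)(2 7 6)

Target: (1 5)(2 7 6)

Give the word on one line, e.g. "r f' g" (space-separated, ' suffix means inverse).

f f g' f' g

  after f: (1 3)(2 7 6)
  after f: (2 6 7)
  after g': (1 3 4 5)(2 7 6)
  after f': (3 4 5)
  after g: (1 5)(2 7 6)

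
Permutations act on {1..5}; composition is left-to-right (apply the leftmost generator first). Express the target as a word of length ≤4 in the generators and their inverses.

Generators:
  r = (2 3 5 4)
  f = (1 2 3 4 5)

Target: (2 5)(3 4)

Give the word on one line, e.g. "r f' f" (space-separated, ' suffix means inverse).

  after r: (2 3 5 4)
  after r: (2 5)(3 4)

r r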